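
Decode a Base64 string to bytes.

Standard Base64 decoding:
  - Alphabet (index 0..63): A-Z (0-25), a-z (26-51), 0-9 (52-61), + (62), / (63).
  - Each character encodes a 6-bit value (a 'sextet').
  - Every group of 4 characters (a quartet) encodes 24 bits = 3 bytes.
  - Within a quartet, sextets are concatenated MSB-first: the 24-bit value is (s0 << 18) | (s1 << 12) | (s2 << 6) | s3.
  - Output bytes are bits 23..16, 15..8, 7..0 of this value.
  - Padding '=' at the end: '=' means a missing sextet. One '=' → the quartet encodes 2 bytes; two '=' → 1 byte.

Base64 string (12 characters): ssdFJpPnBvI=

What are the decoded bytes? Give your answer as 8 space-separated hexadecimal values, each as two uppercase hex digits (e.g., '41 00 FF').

After char 0 ('s'=44): chars_in_quartet=1 acc=0x2C bytes_emitted=0
After char 1 ('s'=44): chars_in_quartet=2 acc=0xB2C bytes_emitted=0
After char 2 ('d'=29): chars_in_quartet=3 acc=0x2CB1D bytes_emitted=0
After char 3 ('F'=5): chars_in_quartet=4 acc=0xB2C745 -> emit B2 C7 45, reset; bytes_emitted=3
After char 4 ('J'=9): chars_in_quartet=1 acc=0x9 bytes_emitted=3
After char 5 ('p'=41): chars_in_quartet=2 acc=0x269 bytes_emitted=3
After char 6 ('P'=15): chars_in_quartet=3 acc=0x9A4F bytes_emitted=3
After char 7 ('n'=39): chars_in_quartet=4 acc=0x2693E7 -> emit 26 93 E7, reset; bytes_emitted=6
After char 8 ('B'=1): chars_in_quartet=1 acc=0x1 bytes_emitted=6
After char 9 ('v'=47): chars_in_quartet=2 acc=0x6F bytes_emitted=6
After char 10 ('I'=8): chars_in_quartet=3 acc=0x1BC8 bytes_emitted=6
Padding '=': partial quartet acc=0x1BC8 -> emit 06 F2; bytes_emitted=8

Answer: B2 C7 45 26 93 E7 06 F2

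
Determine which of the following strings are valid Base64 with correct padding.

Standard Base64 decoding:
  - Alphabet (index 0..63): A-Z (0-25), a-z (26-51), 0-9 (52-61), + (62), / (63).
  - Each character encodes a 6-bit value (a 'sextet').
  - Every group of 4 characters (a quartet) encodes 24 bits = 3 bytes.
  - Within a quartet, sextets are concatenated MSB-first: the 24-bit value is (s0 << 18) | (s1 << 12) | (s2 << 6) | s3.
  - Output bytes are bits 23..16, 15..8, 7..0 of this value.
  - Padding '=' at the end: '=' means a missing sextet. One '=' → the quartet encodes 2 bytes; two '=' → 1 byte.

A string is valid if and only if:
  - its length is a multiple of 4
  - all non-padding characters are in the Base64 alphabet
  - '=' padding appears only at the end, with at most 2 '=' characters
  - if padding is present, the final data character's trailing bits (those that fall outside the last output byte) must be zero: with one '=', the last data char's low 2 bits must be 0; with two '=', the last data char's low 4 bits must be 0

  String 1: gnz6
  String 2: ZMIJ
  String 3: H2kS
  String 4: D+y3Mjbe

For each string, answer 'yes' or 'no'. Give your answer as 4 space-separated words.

String 1: 'gnz6' → valid
String 2: 'ZMIJ' → valid
String 3: 'H2kS' → valid
String 4: 'D+y3Mjbe' → valid

Answer: yes yes yes yes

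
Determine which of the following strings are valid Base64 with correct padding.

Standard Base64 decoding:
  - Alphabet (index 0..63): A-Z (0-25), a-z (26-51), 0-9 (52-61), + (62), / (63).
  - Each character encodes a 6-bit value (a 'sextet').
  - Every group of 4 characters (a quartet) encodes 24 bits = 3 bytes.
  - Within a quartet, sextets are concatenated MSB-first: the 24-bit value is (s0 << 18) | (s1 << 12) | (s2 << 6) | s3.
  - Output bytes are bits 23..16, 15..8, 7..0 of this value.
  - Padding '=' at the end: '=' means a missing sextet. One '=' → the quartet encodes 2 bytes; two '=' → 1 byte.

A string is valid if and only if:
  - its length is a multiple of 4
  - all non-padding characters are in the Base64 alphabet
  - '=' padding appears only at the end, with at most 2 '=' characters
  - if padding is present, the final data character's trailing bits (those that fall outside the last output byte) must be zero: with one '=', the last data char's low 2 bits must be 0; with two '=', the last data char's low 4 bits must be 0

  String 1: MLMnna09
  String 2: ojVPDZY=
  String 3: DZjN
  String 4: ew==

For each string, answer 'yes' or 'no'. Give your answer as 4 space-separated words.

Answer: yes yes yes yes

Derivation:
String 1: 'MLMnna09' → valid
String 2: 'ojVPDZY=' → valid
String 3: 'DZjN' → valid
String 4: 'ew==' → valid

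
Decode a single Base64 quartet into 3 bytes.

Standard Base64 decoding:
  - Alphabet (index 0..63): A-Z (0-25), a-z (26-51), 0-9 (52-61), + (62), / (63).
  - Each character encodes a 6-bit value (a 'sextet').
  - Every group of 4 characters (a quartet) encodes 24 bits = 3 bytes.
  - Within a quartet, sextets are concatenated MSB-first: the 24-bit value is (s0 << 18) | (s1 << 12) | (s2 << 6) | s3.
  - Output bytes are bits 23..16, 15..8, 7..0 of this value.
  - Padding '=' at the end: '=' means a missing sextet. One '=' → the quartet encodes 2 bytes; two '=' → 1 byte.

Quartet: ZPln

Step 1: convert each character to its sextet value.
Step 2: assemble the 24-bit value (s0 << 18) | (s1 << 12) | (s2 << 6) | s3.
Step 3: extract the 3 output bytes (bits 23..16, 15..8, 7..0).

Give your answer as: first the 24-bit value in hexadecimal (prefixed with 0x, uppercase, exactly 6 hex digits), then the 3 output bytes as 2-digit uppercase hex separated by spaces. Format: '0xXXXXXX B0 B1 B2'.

Sextets: Z=25, P=15, l=37, n=39
24-bit: (25<<18) | (15<<12) | (37<<6) | 39
      = 0x640000 | 0x00F000 | 0x000940 | 0x000027
      = 0x64F967
Bytes: (v>>16)&0xFF=64, (v>>8)&0xFF=F9, v&0xFF=67

Answer: 0x64F967 64 F9 67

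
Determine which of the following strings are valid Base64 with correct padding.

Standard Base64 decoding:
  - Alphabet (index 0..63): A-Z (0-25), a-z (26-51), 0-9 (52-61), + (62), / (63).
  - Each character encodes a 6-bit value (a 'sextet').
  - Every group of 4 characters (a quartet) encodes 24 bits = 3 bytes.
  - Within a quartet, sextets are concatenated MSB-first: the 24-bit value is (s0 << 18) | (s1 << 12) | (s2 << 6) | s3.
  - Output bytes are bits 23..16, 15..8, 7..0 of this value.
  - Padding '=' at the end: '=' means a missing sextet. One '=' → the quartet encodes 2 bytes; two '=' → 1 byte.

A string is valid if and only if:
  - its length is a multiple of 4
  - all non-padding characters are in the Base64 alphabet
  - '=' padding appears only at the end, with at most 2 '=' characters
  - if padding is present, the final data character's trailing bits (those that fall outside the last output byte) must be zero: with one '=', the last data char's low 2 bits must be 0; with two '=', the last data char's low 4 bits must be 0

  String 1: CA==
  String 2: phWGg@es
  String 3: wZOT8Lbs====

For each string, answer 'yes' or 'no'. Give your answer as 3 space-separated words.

String 1: 'CA==' → valid
String 2: 'phWGg@es' → invalid (bad char(s): ['@'])
String 3: 'wZOT8Lbs====' → invalid (4 pad chars (max 2))

Answer: yes no no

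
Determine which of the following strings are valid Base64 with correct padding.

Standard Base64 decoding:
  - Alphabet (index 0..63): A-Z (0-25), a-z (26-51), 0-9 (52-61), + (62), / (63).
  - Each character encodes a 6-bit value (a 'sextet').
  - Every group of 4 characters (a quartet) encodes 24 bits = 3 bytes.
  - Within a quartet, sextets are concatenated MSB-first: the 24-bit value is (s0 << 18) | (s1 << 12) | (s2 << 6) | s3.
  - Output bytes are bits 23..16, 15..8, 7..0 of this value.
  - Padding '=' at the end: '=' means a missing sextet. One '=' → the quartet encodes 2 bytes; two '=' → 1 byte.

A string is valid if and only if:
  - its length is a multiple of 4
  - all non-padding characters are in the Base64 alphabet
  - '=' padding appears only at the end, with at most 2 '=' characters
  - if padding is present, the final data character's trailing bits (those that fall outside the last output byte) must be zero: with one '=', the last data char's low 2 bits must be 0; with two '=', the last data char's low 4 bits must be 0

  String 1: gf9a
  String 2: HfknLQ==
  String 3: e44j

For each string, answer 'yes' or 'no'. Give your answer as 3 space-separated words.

Answer: yes yes yes

Derivation:
String 1: 'gf9a' → valid
String 2: 'HfknLQ==' → valid
String 3: 'e44j' → valid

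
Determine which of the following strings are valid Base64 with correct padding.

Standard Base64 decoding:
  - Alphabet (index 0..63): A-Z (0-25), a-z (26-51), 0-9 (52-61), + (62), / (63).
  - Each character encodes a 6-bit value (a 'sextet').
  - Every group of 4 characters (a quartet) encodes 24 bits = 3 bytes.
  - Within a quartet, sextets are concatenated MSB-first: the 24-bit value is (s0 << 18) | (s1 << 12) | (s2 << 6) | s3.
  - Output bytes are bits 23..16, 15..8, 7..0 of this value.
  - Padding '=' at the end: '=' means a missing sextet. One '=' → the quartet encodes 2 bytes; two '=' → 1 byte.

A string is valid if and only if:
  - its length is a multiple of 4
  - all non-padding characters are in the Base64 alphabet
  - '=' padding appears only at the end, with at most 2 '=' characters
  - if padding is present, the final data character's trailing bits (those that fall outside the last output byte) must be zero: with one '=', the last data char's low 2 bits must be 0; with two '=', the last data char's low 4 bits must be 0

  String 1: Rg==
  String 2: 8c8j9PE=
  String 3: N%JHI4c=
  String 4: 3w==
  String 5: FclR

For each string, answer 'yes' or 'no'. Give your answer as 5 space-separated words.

Answer: yes yes no yes yes

Derivation:
String 1: 'Rg==' → valid
String 2: '8c8j9PE=' → valid
String 3: 'N%JHI4c=' → invalid (bad char(s): ['%'])
String 4: '3w==' → valid
String 5: 'FclR' → valid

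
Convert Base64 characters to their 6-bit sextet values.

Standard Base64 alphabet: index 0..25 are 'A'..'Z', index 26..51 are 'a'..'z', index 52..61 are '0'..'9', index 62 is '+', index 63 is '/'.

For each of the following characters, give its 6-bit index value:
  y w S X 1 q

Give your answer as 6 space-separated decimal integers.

Answer: 50 48 18 23 53 42

Derivation:
'y': a..z range, 26 + ord('y') − ord('a') = 50
'w': a..z range, 26 + ord('w') − ord('a') = 48
'S': A..Z range, ord('S') − ord('A') = 18
'X': A..Z range, ord('X') − ord('A') = 23
'1': 0..9 range, 52 + ord('1') − ord('0') = 53
'q': a..z range, 26 + ord('q') − ord('a') = 42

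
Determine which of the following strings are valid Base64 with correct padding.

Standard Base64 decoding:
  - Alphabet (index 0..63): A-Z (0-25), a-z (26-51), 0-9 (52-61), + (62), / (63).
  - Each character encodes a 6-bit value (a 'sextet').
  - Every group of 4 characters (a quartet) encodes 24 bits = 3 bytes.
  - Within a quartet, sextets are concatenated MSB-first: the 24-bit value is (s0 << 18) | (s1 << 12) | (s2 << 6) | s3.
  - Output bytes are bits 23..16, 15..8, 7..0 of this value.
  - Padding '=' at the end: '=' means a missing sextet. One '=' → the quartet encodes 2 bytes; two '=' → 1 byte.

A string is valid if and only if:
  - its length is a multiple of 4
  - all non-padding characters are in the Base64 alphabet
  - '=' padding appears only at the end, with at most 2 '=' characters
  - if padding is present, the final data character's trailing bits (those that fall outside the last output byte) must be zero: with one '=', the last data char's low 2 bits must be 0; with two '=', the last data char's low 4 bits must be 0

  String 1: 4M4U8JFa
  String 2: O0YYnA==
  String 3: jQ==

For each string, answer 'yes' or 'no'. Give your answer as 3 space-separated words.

String 1: '4M4U8JFa' → valid
String 2: 'O0YYnA==' → valid
String 3: 'jQ==' → valid

Answer: yes yes yes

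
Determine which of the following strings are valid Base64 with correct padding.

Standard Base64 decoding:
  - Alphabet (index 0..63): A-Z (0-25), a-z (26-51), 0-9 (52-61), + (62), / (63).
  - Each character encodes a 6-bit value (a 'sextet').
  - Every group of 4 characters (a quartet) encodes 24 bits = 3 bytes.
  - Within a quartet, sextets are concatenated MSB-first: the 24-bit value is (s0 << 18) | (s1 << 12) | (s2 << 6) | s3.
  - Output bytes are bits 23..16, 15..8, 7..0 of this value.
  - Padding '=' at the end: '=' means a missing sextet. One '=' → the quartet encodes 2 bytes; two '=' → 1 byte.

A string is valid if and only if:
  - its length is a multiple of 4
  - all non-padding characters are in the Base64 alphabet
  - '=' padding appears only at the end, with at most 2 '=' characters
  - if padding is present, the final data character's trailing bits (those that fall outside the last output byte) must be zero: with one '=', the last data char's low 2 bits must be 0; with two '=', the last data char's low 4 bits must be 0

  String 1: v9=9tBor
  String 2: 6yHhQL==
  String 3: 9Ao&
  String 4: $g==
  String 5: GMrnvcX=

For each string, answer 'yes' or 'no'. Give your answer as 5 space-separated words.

String 1: 'v9=9tBor' → invalid (bad char(s): ['=']; '=' in middle)
String 2: '6yHhQL==' → invalid (bad trailing bits)
String 3: '9Ao&' → invalid (bad char(s): ['&'])
String 4: '$g==' → invalid (bad char(s): ['$'])
String 5: 'GMrnvcX=' → invalid (bad trailing bits)

Answer: no no no no no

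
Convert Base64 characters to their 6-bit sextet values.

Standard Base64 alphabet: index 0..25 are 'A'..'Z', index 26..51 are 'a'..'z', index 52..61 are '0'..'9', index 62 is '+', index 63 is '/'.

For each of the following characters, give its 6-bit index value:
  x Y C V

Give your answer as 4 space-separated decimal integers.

'x': a..z range, 26 + ord('x') − ord('a') = 49
'Y': A..Z range, ord('Y') − ord('A') = 24
'C': A..Z range, ord('C') − ord('A') = 2
'V': A..Z range, ord('V') − ord('A') = 21

Answer: 49 24 2 21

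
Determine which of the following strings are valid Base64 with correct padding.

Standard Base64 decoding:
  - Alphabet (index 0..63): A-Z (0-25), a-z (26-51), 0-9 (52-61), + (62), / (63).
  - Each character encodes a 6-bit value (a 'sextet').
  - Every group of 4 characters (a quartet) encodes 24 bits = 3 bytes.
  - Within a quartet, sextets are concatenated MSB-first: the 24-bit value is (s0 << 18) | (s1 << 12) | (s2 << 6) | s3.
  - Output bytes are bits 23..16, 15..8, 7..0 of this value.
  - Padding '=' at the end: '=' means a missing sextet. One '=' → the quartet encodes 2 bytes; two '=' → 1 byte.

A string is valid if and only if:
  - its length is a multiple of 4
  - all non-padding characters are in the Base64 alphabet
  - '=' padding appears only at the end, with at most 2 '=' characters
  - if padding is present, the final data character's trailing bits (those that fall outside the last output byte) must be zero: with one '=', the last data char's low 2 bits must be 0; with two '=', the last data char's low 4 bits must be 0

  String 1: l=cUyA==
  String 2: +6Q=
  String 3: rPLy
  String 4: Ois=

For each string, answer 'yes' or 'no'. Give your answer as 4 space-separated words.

Answer: no yes yes yes

Derivation:
String 1: 'l=cUyA==' → invalid (bad char(s): ['=']; '=' in middle)
String 2: '+6Q=' → valid
String 3: 'rPLy' → valid
String 4: 'Ois=' → valid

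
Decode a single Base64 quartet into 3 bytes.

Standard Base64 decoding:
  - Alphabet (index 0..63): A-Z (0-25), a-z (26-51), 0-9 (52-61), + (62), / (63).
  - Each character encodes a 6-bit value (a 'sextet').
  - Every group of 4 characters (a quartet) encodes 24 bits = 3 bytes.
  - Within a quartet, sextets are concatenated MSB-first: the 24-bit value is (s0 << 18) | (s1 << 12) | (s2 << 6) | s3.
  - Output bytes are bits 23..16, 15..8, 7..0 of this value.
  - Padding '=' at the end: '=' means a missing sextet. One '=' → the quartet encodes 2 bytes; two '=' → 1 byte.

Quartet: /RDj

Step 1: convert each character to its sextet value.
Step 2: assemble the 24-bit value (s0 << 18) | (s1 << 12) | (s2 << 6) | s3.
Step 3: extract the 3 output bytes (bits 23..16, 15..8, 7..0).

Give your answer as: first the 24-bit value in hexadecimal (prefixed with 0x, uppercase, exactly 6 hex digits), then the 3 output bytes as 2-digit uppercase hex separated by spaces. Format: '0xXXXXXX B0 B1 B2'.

Answer: 0xFD10E3 FD 10 E3

Derivation:
Sextets: /=63, R=17, D=3, j=35
24-bit: (63<<18) | (17<<12) | (3<<6) | 35
      = 0xFC0000 | 0x011000 | 0x0000C0 | 0x000023
      = 0xFD10E3
Bytes: (v>>16)&0xFF=FD, (v>>8)&0xFF=10, v&0xFF=E3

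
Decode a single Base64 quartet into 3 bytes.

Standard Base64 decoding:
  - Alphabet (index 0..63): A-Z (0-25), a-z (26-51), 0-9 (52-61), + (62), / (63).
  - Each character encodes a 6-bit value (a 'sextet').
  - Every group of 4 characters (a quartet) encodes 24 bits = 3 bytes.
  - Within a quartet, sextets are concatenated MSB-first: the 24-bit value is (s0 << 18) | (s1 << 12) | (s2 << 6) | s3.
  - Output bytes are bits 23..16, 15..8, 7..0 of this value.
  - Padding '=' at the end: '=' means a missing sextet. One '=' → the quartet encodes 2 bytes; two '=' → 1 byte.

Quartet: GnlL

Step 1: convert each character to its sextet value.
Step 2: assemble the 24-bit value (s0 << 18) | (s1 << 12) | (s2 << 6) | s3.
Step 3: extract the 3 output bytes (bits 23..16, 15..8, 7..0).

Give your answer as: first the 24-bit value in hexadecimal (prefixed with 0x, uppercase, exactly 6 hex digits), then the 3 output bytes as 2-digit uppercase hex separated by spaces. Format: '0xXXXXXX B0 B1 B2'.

Answer: 0x1A794B 1A 79 4B

Derivation:
Sextets: G=6, n=39, l=37, L=11
24-bit: (6<<18) | (39<<12) | (37<<6) | 11
      = 0x180000 | 0x027000 | 0x000940 | 0x00000B
      = 0x1A794B
Bytes: (v>>16)&0xFF=1A, (v>>8)&0xFF=79, v&0xFF=4B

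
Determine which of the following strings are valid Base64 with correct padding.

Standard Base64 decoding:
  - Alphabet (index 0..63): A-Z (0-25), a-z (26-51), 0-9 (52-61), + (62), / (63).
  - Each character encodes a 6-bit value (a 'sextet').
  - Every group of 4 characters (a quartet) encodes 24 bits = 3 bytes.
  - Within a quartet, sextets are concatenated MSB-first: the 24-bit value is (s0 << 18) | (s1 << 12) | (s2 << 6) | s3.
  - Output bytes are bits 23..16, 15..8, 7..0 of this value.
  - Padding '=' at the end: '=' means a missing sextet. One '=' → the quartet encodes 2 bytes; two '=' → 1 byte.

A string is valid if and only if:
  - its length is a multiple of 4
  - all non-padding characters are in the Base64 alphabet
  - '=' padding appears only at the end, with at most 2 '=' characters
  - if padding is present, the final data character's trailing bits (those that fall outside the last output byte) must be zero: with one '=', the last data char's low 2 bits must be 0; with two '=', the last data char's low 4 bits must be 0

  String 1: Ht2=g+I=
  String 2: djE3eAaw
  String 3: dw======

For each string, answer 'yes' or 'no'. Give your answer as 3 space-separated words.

Answer: no yes no

Derivation:
String 1: 'Ht2=g+I=' → invalid (bad char(s): ['=']; '=' in middle)
String 2: 'djE3eAaw' → valid
String 3: 'dw======' → invalid (6 pad chars (max 2))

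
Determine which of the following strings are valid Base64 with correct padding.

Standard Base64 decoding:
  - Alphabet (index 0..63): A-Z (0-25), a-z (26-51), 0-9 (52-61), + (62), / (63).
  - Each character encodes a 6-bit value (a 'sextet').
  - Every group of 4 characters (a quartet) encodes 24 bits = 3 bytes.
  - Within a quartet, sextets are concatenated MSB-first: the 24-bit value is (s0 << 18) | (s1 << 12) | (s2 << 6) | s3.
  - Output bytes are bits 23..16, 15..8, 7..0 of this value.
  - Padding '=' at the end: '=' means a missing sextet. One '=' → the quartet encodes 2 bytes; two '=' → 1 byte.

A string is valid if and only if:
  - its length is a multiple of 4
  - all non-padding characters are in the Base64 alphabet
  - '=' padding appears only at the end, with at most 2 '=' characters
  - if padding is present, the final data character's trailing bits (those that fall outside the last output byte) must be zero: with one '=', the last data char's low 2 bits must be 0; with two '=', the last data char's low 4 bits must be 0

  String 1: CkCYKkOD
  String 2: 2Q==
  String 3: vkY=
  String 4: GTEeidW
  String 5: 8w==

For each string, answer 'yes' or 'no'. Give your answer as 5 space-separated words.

String 1: 'CkCYKkOD' → valid
String 2: '2Q==' → valid
String 3: 'vkY=' → valid
String 4: 'GTEeidW' → invalid (len=7 not mult of 4)
String 5: '8w==' → valid

Answer: yes yes yes no yes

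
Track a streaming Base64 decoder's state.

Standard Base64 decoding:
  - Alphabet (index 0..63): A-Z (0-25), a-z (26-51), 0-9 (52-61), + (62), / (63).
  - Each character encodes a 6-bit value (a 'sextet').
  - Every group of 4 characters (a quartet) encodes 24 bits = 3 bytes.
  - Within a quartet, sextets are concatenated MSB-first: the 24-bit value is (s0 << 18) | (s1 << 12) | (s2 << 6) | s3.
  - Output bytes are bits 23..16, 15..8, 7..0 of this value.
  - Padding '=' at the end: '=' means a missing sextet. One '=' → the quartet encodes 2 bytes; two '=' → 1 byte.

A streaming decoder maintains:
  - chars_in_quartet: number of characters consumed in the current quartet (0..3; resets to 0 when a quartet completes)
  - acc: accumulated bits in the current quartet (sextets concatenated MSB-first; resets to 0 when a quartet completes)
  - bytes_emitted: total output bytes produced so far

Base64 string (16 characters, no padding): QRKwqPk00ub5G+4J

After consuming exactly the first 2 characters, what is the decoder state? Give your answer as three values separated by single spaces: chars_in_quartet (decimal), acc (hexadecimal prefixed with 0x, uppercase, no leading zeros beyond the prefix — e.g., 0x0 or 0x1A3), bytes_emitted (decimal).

After char 0 ('Q'=16): chars_in_quartet=1 acc=0x10 bytes_emitted=0
After char 1 ('R'=17): chars_in_quartet=2 acc=0x411 bytes_emitted=0

Answer: 2 0x411 0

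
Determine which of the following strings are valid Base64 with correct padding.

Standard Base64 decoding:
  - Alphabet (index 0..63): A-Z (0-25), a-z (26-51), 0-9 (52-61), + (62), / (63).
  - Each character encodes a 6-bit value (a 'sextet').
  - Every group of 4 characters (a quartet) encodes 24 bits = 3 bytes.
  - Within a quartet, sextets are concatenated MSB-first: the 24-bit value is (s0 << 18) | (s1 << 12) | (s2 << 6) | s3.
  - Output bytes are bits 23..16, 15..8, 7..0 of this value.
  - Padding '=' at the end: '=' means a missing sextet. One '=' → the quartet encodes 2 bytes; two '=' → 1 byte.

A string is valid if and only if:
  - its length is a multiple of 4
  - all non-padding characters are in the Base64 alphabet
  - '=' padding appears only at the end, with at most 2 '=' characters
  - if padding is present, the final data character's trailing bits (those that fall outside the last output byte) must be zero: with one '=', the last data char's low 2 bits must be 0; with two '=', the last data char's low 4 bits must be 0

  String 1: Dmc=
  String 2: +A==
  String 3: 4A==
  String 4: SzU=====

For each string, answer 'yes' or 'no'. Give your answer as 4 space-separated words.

Answer: yes yes yes no

Derivation:
String 1: 'Dmc=' → valid
String 2: '+A==' → valid
String 3: '4A==' → valid
String 4: 'SzU=====' → invalid (5 pad chars (max 2))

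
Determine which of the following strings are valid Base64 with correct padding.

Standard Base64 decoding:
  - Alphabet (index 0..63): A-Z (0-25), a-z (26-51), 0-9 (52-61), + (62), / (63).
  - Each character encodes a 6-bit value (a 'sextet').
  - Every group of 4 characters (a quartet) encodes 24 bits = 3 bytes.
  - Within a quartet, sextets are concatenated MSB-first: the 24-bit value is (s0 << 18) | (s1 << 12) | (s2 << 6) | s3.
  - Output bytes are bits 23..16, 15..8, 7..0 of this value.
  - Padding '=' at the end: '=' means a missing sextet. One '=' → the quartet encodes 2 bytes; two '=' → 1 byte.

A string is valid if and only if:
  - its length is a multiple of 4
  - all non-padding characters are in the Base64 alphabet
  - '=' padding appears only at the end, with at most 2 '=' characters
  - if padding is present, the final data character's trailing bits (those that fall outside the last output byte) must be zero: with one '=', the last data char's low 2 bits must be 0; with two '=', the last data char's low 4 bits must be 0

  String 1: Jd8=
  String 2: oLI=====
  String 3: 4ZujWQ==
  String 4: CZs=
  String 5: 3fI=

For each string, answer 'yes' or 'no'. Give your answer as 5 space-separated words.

String 1: 'Jd8=' → valid
String 2: 'oLI=====' → invalid (5 pad chars (max 2))
String 3: '4ZujWQ==' → valid
String 4: 'CZs=' → valid
String 5: '3fI=' → valid

Answer: yes no yes yes yes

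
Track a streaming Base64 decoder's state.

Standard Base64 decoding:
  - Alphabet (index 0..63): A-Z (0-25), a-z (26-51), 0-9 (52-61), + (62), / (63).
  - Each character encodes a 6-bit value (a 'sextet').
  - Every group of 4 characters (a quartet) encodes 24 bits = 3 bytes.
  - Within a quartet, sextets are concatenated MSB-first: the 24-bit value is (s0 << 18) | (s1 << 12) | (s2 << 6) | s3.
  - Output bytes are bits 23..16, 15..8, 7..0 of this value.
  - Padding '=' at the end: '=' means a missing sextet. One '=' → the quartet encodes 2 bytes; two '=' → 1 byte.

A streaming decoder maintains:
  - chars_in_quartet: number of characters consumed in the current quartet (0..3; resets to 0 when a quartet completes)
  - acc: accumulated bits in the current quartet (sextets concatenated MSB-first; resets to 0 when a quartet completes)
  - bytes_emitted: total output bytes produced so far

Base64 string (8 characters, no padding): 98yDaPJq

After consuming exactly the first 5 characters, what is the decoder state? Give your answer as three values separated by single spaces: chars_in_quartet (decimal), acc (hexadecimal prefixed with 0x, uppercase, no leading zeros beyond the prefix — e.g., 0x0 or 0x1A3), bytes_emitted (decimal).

After char 0 ('9'=61): chars_in_quartet=1 acc=0x3D bytes_emitted=0
After char 1 ('8'=60): chars_in_quartet=2 acc=0xF7C bytes_emitted=0
After char 2 ('y'=50): chars_in_quartet=3 acc=0x3DF32 bytes_emitted=0
After char 3 ('D'=3): chars_in_quartet=4 acc=0xF7CC83 -> emit F7 CC 83, reset; bytes_emitted=3
After char 4 ('a'=26): chars_in_quartet=1 acc=0x1A bytes_emitted=3

Answer: 1 0x1A 3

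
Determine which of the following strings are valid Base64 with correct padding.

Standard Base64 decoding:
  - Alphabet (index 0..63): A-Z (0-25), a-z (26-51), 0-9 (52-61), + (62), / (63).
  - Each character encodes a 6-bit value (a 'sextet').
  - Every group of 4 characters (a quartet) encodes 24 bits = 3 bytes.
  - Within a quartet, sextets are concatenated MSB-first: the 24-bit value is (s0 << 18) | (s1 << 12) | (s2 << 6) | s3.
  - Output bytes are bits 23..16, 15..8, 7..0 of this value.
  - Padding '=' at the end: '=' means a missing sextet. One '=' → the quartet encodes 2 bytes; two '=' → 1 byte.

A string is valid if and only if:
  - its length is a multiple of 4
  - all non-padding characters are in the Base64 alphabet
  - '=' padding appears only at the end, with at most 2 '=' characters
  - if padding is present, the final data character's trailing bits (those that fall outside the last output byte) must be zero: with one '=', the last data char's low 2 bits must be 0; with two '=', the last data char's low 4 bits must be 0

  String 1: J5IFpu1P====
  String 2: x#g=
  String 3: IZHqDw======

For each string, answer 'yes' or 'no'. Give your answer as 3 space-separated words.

String 1: 'J5IFpu1P====' → invalid (4 pad chars (max 2))
String 2: 'x#g=' → invalid (bad char(s): ['#'])
String 3: 'IZHqDw======' → invalid (6 pad chars (max 2))

Answer: no no no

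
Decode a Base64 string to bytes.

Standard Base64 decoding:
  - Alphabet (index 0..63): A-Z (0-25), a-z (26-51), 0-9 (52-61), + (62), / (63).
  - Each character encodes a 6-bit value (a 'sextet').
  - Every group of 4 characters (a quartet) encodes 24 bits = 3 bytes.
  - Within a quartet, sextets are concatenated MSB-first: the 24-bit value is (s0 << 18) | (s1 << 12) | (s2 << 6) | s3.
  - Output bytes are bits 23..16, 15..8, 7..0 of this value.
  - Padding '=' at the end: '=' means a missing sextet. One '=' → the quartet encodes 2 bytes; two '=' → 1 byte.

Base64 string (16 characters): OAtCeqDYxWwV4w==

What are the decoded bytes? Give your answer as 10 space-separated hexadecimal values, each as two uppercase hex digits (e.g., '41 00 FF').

Answer: 38 0B 42 7A A0 D8 C5 6C 15 E3

Derivation:
After char 0 ('O'=14): chars_in_quartet=1 acc=0xE bytes_emitted=0
After char 1 ('A'=0): chars_in_quartet=2 acc=0x380 bytes_emitted=0
After char 2 ('t'=45): chars_in_quartet=3 acc=0xE02D bytes_emitted=0
After char 3 ('C'=2): chars_in_quartet=4 acc=0x380B42 -> emit 38 0B 42, reset; bytes_emitted=3
After char 4 ('e'=30): chars_in_quartet=1 acc=0x1E bytes_emitted=3
After char 5 ('q'=42): chars_in_quartet=2 acc=0x7AA bytes_emitted=3
After char 6 ('D'=3): chars_in_quartet=3 acc=0x1EA83 bytes_emitted=3
After char 7 ('Y'=24): chars_in_quartet=4 acc=0x7AA0D8 -> emit 7A A0 D8, reset; bytes_emitted=6
After char 8 ('x'=49): chars_in_quartet=1 acc=0x31 bytes_emitted=6
After char 9 ('W'=22): chars_in_quartet=2 acc=0xC56 bytes_emitted=6
After char 10 ('w'=48): chars_in_quartet=3 acc=0x315B0 bytes_emitted=6
After char 11 ('V'=21): chars_in_quartet=4 acc=0xC56C15 -> emit C5 6C 15, reset; bytes_emitted=9
After char 12 ('4'=56): chars_in_quartet=1 acc=0x38 bytes_emitted=9
After char 13 ('w'=48): chars_in_quartet=2 acc=0xE30 bytes_emitted=9
Padding '==': partial quartet acc=0xE30 -> emit E3; bytes_emitted=10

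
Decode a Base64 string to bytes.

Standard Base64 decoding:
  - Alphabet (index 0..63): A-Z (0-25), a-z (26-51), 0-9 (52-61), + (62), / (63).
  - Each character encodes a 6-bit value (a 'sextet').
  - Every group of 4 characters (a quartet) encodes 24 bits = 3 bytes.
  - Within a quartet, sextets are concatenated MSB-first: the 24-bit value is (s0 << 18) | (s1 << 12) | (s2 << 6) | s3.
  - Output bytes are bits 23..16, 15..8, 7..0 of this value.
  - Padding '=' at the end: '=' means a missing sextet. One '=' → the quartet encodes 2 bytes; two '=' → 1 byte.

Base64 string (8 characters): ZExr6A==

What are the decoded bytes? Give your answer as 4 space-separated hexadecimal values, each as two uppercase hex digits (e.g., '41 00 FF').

Answer: 64 4C 6B E8

Derivation:
After char 0 ('Z'=25): chars_in_quartet=1 acc=0x19 bytes_emitted=0
After char 1 ('E'=4): chars_in_quartet=2 acc=0x644 bytes_emitted=0
After char 2 ('x'=49): chars_in_quartet=3 acc=0x19131 bytes_emitted=0
After char 3 ('r'=43): chars_in_quartet=4 acc=0x644C6B -> emit 64 4C 6B, reset; bytes_emitted=3
After char 4 ('6'=58): chars_in_quartet=1 acc=0x3A bytes_emitted=3
After char 5 ('A'=0): chars_in_quartet=2 acc=0xE80 bytes_emitted=3
Padding '==': partial quartet acc=0xE80 -> emit E8; bytes_emitted=4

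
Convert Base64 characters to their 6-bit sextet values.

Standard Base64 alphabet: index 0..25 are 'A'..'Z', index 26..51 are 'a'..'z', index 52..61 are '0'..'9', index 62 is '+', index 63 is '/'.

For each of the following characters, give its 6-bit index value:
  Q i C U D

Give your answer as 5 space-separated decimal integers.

'Q': A..Z range, ord('Q') − ord('A') = 16
'i': a..z range, 26 + ord('i') − ord('a') = 34
'C': A..Z range, ord('C') − ord('A') = 2
'U': A..Z range, ord('U') − ord('A') = 20
'D': A..Z range, ord('D') − ord('A') = 3

Answer: 16 34 2 20 3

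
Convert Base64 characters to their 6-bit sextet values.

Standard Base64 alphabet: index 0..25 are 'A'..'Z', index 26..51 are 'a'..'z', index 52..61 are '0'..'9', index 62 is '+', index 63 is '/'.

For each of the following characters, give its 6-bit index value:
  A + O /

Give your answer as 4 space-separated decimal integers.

Answer: 0 62 14 63

Derivation:
'A': A..Z range, ord('A') − ord('A') = 0
'+': index 62
'O': A..Z range, ord('O') − ord('A') = 14
'/': index 63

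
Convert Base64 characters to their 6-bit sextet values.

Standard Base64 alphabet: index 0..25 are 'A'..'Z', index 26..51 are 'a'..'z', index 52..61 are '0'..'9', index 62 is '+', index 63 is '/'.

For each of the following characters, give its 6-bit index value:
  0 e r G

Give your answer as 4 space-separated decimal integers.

'0': 0..9 range, 52 + ord('0') − ord('0') = 52
'e': a..z range, 26 + ord('e') − ord('a') = 30
'r': a..z range, 26 + ord('r') − ord('a') = 43
'G': A..Z range, ord('G') − ord('A') = 6

Answer: 52 30 43 6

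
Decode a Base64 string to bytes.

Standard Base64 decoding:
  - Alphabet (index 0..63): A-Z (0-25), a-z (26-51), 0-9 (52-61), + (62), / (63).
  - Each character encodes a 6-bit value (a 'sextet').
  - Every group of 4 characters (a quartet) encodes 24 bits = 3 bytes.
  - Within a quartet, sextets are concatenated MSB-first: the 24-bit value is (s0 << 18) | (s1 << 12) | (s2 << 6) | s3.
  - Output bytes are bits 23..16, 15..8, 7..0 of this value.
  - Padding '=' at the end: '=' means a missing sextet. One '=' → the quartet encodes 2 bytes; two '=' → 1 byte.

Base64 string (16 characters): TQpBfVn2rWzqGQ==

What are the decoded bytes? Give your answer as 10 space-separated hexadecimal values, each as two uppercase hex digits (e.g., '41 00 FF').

After char 0 ('T'=19): chars_in_quartet=1 acc=0x13 bytes_emitted=0
After char 1 ('Q'=16): chars_in_quartet=2 acc=0x4D0 bytes_emitted=0
After char 2 ('p'=41): chars_in_quartet=3 acc=0x13429 bytes_emitted=0
After char 3 ('B'=1): chars_in_quartet=4 acc=0x4D0A41 -> emit 4D 0A 41, reset; bytes_emitted=3
After char 4 ('f'=31): chars_in_quartet=1 acc=0x1F bytes_emitted=3
After char 5 ('V'=21): chars_in_quartet=2 acc=0x7D5 bytes_emitted=3
After char 6 ('n'=39): chars_in_quartet=3 acc=0x1F567 bytes_emitted=3
After char 7 ('2'=54): chars_in_quartet=4 acc=0x7D59F6 -> emit 7D 59 F6, reset; bytes_emitted=6
After char 8 ('r'=43): chars_in_quartet=1 acc=0x2B bytes_emitted=6
After char 9 ('W'=22): chars_in_quartet=2 acc=0xAD6 bytes_emitted=6
After char 10 ('z'=51): chars_in_quartet=3 acc=0x2B5B3 bytes_emitted=6
After char 11 ('q'=42): chars_in_quartet=4 acc=0xAD6CEA -> emit AD 6C EA, reset; bytes_emitted=9
After char 12 ('G'=6): chars_in_quartet=1 acc=0x6 bytes_emitted=9
After char 13 ('Q'=16): chars_in_quartet=2 acc=0x190 bytes_emitted=9
Padding '==': partial quartet acc=0x190 -> emit 19; bytes_emitted=10

Answer: 4D 0A 41 7D 59 F6 AD 6C EA 19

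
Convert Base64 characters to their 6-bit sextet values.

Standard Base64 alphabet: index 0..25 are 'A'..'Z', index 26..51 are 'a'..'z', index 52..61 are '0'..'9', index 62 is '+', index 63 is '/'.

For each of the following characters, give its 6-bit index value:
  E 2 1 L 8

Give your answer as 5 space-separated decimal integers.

Answer: 4 54 53 11 60

Derivation:
'E': A..Z range, ord('E') − ord('A') = 4
'2': 0..9 range, 52 + ord('2') − ord('0') = 54
'1': 0..9 range, 52 + ord('1') − ord('0') = 53
'L': A..Z range, ord('L') − ord('A') = 11
'8': 0..9 range, 52 + ord('8') − ord('0') = 60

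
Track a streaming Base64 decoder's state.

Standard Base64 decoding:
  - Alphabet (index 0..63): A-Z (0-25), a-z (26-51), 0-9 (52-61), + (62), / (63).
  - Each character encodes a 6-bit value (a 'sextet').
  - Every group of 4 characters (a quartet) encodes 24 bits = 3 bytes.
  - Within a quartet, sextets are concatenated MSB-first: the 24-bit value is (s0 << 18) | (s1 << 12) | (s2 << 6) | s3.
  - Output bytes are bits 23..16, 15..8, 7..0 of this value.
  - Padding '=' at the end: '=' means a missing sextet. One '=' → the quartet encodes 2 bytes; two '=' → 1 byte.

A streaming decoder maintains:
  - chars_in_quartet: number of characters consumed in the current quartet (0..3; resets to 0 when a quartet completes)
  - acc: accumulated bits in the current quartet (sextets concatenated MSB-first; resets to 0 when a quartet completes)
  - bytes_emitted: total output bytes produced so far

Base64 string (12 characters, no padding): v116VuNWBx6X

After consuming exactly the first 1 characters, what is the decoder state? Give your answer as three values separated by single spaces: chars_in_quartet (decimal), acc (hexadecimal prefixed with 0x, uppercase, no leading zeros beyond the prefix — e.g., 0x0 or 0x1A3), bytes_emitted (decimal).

Answer: 1 0x2F 0

Derivation:
After char 0 ('v'=47): chars_in_quartet=1 acc=0x2F bytes_emitted=0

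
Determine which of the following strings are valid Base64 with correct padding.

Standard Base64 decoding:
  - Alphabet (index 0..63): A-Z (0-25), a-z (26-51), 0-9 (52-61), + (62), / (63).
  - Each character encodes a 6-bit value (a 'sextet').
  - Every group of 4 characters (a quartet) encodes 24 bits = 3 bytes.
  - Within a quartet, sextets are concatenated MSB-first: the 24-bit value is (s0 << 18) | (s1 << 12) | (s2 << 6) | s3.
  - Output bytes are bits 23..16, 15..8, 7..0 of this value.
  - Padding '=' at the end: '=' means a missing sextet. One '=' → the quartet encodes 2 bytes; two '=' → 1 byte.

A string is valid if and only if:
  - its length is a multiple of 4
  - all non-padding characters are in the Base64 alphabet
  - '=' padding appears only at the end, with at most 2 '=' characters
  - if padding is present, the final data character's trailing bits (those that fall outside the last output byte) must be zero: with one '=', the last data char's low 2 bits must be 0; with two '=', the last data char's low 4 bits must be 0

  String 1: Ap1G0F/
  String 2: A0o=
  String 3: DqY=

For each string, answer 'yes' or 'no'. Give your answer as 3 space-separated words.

Answer: no yes yes

Derivation:
String 1: 'Ap1G0F/' → invalid (len=7 not mult of 4)
String 2: 'A0o=' → valid
String 3: 'DqY=' → valid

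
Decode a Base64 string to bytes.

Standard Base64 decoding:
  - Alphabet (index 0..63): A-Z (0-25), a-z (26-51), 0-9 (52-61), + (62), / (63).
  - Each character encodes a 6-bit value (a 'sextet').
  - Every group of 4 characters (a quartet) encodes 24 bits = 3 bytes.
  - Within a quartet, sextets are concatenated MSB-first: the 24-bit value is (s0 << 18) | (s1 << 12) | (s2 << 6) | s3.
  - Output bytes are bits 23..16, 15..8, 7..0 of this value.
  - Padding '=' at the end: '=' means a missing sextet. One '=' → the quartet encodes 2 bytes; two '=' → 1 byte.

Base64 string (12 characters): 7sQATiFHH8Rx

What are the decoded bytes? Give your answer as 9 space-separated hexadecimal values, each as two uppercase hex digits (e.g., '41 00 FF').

Answer: EE C4 00 4E 21 47 1F C4 71

Derivation:
After char 0 ('7'=59): chars_in_quartet=1 acc=0x3B bytes_emitted=0
After char 1 ('s'=44): chars_in_quartet=2 acc=0xEEC bytes_emitted=0
After char 2 ('Q'=16): chars_in_quartet=3 acc=0x3BB10 bytes_emitted=0
After char 3 ('A'=0): chars_in_quartet=4 acc=0xEEC400 -> emit EE C4 00, reset; bytes_emitted=3
After char 4 ('T'=19): chars_in_quartet=1 acc=0x13 bytes_emitted=3
After char 5 ('i'=34): chars_in_quartet=2 acc=0x4E2 bytes_emitted=3
After char 6 ('F'=5): chars_in_quartet=3 acc=0x13885 bytes_emitted=3
After char 7 ('H'=7): chars_in_quartet=4 acc=0x4E2147 -> emit 4E 21 47, reset; bytes_emitted=6
After char 8 ('H'=7): chars_in_quartet=1 acc=0x7 bytes_emitted=6
After char 9 ('8'=60): chars_in_quartet=2 acc=0x1FC bytes_emitted=6
After char 10 ('R'=17): chars_in_quartet=3 acc=0x7F11 bytes_emitted=6
After char 11 ('x'=49): chars_in_quartet=4 acc=0x1FC471 -> emit 1F C4 71, reset; bytes_emitted=9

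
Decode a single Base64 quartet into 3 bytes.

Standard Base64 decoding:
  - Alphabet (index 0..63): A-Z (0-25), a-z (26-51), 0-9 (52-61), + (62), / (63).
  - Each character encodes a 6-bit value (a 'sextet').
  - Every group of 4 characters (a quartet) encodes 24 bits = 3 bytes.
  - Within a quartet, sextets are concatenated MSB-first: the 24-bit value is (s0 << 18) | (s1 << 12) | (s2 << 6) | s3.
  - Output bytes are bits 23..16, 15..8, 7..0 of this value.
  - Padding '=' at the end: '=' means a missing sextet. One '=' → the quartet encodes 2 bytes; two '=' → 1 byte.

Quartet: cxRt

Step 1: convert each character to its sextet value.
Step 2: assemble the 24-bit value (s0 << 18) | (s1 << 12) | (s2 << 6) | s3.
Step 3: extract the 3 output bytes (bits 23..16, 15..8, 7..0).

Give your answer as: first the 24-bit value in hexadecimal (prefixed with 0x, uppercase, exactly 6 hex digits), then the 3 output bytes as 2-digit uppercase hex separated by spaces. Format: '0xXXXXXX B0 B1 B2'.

Answer: 0x73146D 73 14 6D

Derivation:
Sextets: c=28, x=49, R=17, t=45
24-bit: (28<<18) | (49<<12) | (17<<6) | 45
      = 0x700000 | 0x031000 | 0x000440 | 0x00002D
      = 0x73146D
Bytes: (v>>16)&0xFF=73, (v>>8)&0xFF=14, v&0xFF=6D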